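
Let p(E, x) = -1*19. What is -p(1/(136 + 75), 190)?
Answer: 19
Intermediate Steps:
p(E, x) = -19
-p(1/(136 + 75), 190) = -1*(-19) = 19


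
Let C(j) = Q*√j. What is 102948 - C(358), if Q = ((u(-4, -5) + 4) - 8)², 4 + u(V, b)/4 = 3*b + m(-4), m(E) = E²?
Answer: 102948 - 256*√358 ≈ 98104.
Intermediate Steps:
u(V, b) = 48 + 12*b (u(V, b) = -16 + 4*(3*b + (-4)²) = -16 + 4*(3*b + 16) = -16 + 4*(16 + 3*b) = -16 + (64 + 12*b) = 48 + 12*b)
Q = 256 (Q = (((48 + 12*(-5)) + 4) - 8)² = (((48 - 60) + 4) - 8)² = ((-12 + 4) - 8)² = (-8 - 8)² = (-16)² = 256)
C(j) = 256*√j
102948 - C(358) = 102948 - 256*√358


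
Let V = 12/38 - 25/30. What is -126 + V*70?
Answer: -9247/57 ≈ -162.23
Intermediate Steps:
V = -59/114 (V = 12*(1/38) - 25*1/30 = 6/19 - ⅚ = -59/114 ≈ -0.51754)
-126 + V*70 = -126 - 59/114*70 = -126 - 2065/57 = -9247/57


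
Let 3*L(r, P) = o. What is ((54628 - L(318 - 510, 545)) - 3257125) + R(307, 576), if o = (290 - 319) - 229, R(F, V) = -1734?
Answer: -3204145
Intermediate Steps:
o = -258 (o = -29 - 229 = -258)
L(r, P) = -86 (L(r, P) = (1/3)*(-258) = -86)
((54628 - L(318 - 510, 545)) - 3257125) + R(307, 576) = ((54628 - 1*(-86)) - 3257125) - 1734 = ((54628 + 86) - 3257125) - 1734 = (54714 - 3257125) - 1734 = -3202411 - 1734 = -3204145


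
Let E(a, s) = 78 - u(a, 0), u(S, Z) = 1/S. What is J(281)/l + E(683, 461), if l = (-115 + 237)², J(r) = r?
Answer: 793107255/10165772 ≈ 78.017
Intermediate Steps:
E(a, s) = 78 - 1/a
l = 14884 (l = 122² = 14884)
J(281)/l + E(683, 461) = 281/14884 + (78 - 1/683) = 281/14884 + 53273/683 = 793107255/10165772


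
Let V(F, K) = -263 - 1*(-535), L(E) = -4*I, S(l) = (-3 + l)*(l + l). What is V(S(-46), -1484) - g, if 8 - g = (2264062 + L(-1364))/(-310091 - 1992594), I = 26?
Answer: 605644882/2302685 ≈ 263.02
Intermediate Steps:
S(l) = 2*l*(-3 + l) (S(l) = (-3 + l)*(2*l) = 2*l*(-3 + l))
L(E) = -104 (L(E) = -4*26 = -104)
V(F, K) = 272 (V(F, K) = -263 + 535 = 272)
g = 20685438/2302685 (g = 8 - (2264062 - 104)/(-310091 - 1992594) = 8 - 2263958/(-2302685) = 8 - 2263958*(-1)/2302685 = 8 - 1*(-2263958/2302685) = 8 + 2263958/2302685 = 20685438/2302685 ≈ 8.9832)
V(S(-46), -1484) - g = 272 - 1*20685438/2302685 = 272 - 20685438/2302685 = 605644882/2302685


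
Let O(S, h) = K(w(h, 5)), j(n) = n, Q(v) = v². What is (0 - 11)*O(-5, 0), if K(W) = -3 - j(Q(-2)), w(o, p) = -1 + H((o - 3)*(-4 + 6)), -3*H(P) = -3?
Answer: 77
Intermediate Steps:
H(P) = 1 (H(P) = -⅓*(-3) = 1)
w(o, p) = 0 (w(o, p) = -1 + 1 = 0)
K(W) = -7 (K(W) = -3 - 1*(-2)² = -3 - 1*4 = -3 - 4 = -7)
O(S, h) = -7
(0 - 11)*O(-5, 0) = (0 - 11)*(-7) = -11*(-7) = 77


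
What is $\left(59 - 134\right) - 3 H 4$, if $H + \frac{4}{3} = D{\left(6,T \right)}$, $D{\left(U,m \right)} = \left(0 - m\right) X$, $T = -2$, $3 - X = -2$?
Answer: $7800$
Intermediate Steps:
$X = 5$ ($X = 3 - -2 = 3 + 2 = 5$)
$D{\left(U,m \right)} = - 5 m$ ($D{\left(U,m \right)} = \left(0 - m\right) 5 = - m 5 = - 5 m$)
$H = \frac{26}{3}$ ($H = - \frac{4}{3} - -10 = - \frac{4}{3} + 10 = \frac{26}{3} \approx 8.6667$)
$\left(59 - 134\right) - 3 H 4 = \left(59 - 134\right) \left(-3\right) \frac{26}{3} \cdot 4 = - 75 \left(\left(-26\right) 4\right) = \left(-75\right) \left(-104\right) = 7800$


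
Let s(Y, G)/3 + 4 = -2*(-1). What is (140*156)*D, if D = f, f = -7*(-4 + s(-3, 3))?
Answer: 1528800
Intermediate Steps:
s(Y, G) = -6 (s(Y, G) = -12 + 3*(-2*(-1)) = -12 + 3*2 = -12 + 6 = -6)
f = 70 (f = -7*(-4 - 6) = -7*(-10) = 70)
D = 70
(140*156)*D = (140*156)*70 = 21840*70 = 1528800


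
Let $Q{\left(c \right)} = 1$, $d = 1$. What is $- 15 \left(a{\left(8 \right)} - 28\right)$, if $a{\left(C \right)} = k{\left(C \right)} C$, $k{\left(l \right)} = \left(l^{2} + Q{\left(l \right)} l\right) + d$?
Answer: $-8340$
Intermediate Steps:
$k{\left(l \right)} = 1 + l + l^{2}$ ($k{\left(l \right)} = \left(l^{2} + 1 l\right) + 1 = \left(l^{2} + l\right) + 1 = \left(l + l^{2}\right) + 1 = 1 + l + l^{2}$)
$a{\left(C \right)} = C \left(1 + C + C^{2}\right)$ ($a{\left(C \right)} = \left(1 + C + C^{2}\right) C = C \left(1 + C + C^{2}\right)$)
$- 15 \left(a{\left(8 \right)} - 28\right) = - 15 \left(8 \left(1 + 8 + 8^{2}\right) - 28\right) = - 15 \left(8 \left(1 + 8 + 64\right) - 28\right) = - 15 \left(8 \cdot 73 - 28\right) = - 15 \left(584 - 28\right) = \left(-15\right) 556 = -8340$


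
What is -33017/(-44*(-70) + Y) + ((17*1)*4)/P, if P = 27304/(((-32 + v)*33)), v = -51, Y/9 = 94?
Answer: -102045095/6699719 ≈ -15.231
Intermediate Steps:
Y = 846 (Y = 9*94 = 846)
P = -27304/2739 (P = 27304/(((-32 - 51)*33)) = 27304/((-83*33)) = 27304/(-2739) = 27304*(-1/2739) = -27304/2739 ≈ -9.9686)
-33017/(-44*(-70) + Y) + ((17*1)*4)/P = -33017/(-44*(-70) + 846) + ((17*1)*4)/(-27304/2739) = -33017/(3080 + 846) + (17*4)*(-2739/27304) = -33017/3926 + 68*(-2739/27304) = -33017*1/3926 - 46563/6826 = -33017/3926 - 46563/6826 = -102045095/6699719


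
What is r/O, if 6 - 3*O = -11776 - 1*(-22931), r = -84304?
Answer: 252912/11149 ≈ 22.685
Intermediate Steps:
O = -11149/3 (O = 2 - (-11776 - 1*(-22931))/3 = 2 - (-11776 + 22931)/3 = 2 - ⅓*11155 = 2 - 11155/3 = -11149/3 ≈ -3716.3)
r/O = -84304/(-11149/3) = -84304*(-3/11149) = 252912/11149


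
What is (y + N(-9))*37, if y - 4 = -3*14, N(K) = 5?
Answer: -1221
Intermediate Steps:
y = -38 (y = 4 - 3*14 = 4 - 42 = -38)
(y + N(-9))*37 = (-38 + 5)*37 = -33*37 = -1221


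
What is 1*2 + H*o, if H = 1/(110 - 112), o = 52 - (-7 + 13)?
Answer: -21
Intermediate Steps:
o = 46 (o = 52 - 1*6 = 52 - 6 = 46)
H = -½ (H = 1/(-2) = -½ ≈ -0.50000)
1*2 + H*o = 1*2 - ½*46 = 2 - 23 = -21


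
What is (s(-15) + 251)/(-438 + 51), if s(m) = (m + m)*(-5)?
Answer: -401/387 ≈ -1.0362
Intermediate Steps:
s(m) = -10*m (s(m) = (2*m)*(-5) = -10*m)
(s(-15) + 251)/(-438 + 51) = (-10*(-15) + 251)/(-438 + 51) = (150 + 251)/(-387) = 401*(-1/387) = -401/387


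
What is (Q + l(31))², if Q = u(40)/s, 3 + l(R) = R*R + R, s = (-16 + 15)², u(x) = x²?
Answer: 6702921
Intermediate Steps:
s = 1 (s = (-1)² = 1)
l(R) = -3 + R + R² (l(R) = -3 + (R*R + R) = -3 + (R² + R) = -3 + (R + R²) = -3 + R + R²)
Q = 1600 (Q = 40²/1 = 1600*1 = 1600)
(Q + l(31))² = (1600 + (-3 + 31 + 31²))² = (1600 + (-3 + 31 + 961))² = (1600 + 989)² = 2589² = 6702921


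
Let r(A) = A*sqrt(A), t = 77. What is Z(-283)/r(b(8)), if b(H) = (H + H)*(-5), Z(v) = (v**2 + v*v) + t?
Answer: 32051*I*sqrt(5)/320 ≈ 223.96*I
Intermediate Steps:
Z(v) = 77 + 2*v**2 (Z(v) = (v**2 + v*v) + 77 = (v**2 + v**2) + 77 = 2*v**2 + 77 = 77 + 2*v**2)
b(H) = -10*H (b(H) = (2*H)*(-5) = -10*H)
r(A) = A**(3/2)
Z(-283)/r(b(8)) = (77 + 2*(-283)**2)/((-10*8)**(3/2)) = (77 + 2*80089)/((-80)**(3/2)) = (77 + 160178)/((-320*I*sqrt(5))) = 160255*(I*sqrt(5)/1600) = 32051*I*sqrt(5)/320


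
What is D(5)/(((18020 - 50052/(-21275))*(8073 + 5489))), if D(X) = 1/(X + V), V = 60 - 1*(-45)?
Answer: 4255/114400381396928 ≈ 3.7194e-11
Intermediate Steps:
V = 105 (V = 60 + 45 = 105)
D(X) = 1/(105 + X) (D(X) = 1/(X + 105) = 1/(105 + X))
D(5)/(((18020 - 50052/(-21275))*(8073 + 5489))) = 1/((105 + 5)*(((18020 - 50052/(-21275))*(8073 + 5489)))) = 1/(110*(((18020 - 50052*(-1/21275))*13562))) = 1/(110*(((18020 + 50052/21275)*13562))) = 1/(110*(((383425552/21275)*13562))) = 1/(110*(5200017336224/21275)) = (1/110)*(21275/5200017336224) = 4255/114400381396928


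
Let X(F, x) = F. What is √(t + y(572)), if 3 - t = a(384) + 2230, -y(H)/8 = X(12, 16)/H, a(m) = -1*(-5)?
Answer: 20*I*√114114/143 ≈ 47.246*I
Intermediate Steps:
a(m) = 5
y(H) = -96/H
t = -2232 (t = 3 - (5 + 2230) = 3 - 1*2235 = 3 - 2235 = -2232)
√(t + y(572)) = √(-2232 - 96/572) = √(-2232 - 96*1/572) = √(-2232 - 24/143) = √(-319200/143) = 20*I*√114114/143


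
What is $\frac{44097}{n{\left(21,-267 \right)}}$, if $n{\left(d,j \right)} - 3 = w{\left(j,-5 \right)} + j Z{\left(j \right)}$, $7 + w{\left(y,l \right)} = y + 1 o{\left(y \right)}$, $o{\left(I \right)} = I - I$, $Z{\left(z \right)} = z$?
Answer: $\frac{44097}{71018} \approx 0.62093$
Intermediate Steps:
$o{\left(I \right)} = 0$
$w{\left(y,l \right)} = -7 + y$ ($w{\left(y,l \right)} = -7 + \left(y + 1 \cdot 0\right) = -7 + \left(y + 0\right) = -7 + y$)
$n{\left(d,j \right)} = -4 + j + j^{2}$ ($n{\left(d,j \right)} = 3 + \left(\left(-7 + j\right) + j j\right) = 3 + \left(\left(-7 + j\right) + j^{2}\right) = 3 + \left(-7 + j + j^{2}\right) = -4 + j + j^{2}$)
$\frac{44097}{n{\left(21,-267 \right)}} = \frac{44097}{-4 - 267 + \left(-267\right)^{2}} = \frac{44097}{-4 - 267 + 71289} = \frac{44097}{71018}$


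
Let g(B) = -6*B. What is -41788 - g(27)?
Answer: -41626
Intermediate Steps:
-41788 - g(27) = -41788 - (-6)*27 = -41788 - 1*(-162) = -41788 + 162 = -41626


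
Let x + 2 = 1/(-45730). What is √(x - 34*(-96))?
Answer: √6821601674070/45730 ≈ 57.114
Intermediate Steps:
x = -91461/45730 (x = -2 + 1/(-45730) = -2 - 1/45730 = -91461/45730 ≈ -2.0000)
√(x - 34*(-96)) = √(-91461/45730 - 34*(-96)) = √(-91461/45730 + 3264) = √(149171259/45730) = √6821601674070/45730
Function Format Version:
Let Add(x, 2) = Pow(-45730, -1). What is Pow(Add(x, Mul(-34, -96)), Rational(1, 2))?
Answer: Mul(Rational(1, 45730), Pow(6821601674070, Rational(1, 2))) ≈ 57.114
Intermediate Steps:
x = Rational(-91461, 45730) (x = Add(-2, Pow(-45730, -1)) = Add(-2, Rational(-1, 45730)) = Rational(-91461, 45730) ≈ -2.0000)
Pow(Add(x, Mul(-34, -96)), Rational(1, 2)) = Pow(Add(Rational(-91461, 45730), Mul(-34, -96)), Rational(1, 2)) = Pow(Add(Rational(-91461, 45730), 3264), Rational(1, 2)) = Pow(Rational(149171259, 45730), Rational(1, 2)) = Mul(Rational(1, 45730), Pow(6821601674070, Rational(1, 2)))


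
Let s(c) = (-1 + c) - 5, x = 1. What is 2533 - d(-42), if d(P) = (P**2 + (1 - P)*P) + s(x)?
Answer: 2580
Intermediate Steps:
s(c) = -6 + c
d(P) = -5 + P**2 + P*(1 - P) (d(P) = (P**2 + (1 - P)*P) + (-6 + 1) = (P**2 + P*(1 - P)) - 5 = -5 + P**2 + P*(1 - P))
2533 - d(-42) = 2533 - (-5 - 42) = 2533 - 1*(-47) = 2533 + 47 = 2580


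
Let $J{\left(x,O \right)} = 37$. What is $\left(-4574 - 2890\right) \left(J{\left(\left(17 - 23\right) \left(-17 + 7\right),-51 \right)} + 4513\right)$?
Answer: $-33961200$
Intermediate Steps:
$\left(-4574 - 2890\right) \left(J{\left(\left(17 - 23\right) \left(-17 + 7\right),-51 \right)} + 4513\right) = \left(-4574 - 2890\right) \left(37 + 4513\right) = \left(-7464\right) 4550 = -33961200$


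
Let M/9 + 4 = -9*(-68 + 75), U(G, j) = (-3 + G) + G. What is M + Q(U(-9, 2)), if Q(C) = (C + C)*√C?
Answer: -603 - 42*I*√21 ≈ -603.0 - 192.47*I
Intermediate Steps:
U(G, j) = -3 + 2*G
Q(C) = 2*C^(3/2) (Q(C) = (2*C)*√C = 2*C^(3/2))
M = -603 (M = -36 + 9*(-9*(-68 + 75)) = -36 + 9*(-9*7) = -36 + 9*(-63) = -36 - 567 = -603)
M + Q(U(-9, 2)) = -603 + 2*(-3 + 2*(-9))^(3/2) = -603 + 2*(-3 - 18)^(3/2) = -603 + 2*(-21)^(3/2) = -603 + 2*(-21*I*√21) = -603 - 42*I*√21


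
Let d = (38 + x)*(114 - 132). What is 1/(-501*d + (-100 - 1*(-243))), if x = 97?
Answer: 1/1217573 ≈ 8.2131e-7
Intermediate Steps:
d = -2430 (d = (38 + 97)*(114 - 132) = 135*(-18) = -2430)
1/(-501*d + (-100 - 1*(-243))) = 1/(-501*(-2430) + (-100 - 1*(-243))) = 1/(1217430 + (-100 + 243)) = 1/(1217430 + 143) = 1/1217573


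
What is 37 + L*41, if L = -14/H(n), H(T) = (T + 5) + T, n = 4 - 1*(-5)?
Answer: 277/23 ≈ 12.043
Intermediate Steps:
n = 9 (n = 4 + 5 = 9)
H(T) = 5 + 2*T (H(T) = (5 + T) + T = 5 + 2*T)
L = -14/23 (L = -14/(5 + 2*9) = -14/(5 + 18) = -14/23 ≈ -0.60870)
37 + L*41 = 37 - 14/23*41 = 37 - 574/23 = 277/23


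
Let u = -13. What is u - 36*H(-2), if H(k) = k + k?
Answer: 131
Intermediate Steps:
H(k) = 2*k
u - 36*H(-2) = -13 - 72*(-2) = -13 - 36*(-4) = -13 + 144 = 131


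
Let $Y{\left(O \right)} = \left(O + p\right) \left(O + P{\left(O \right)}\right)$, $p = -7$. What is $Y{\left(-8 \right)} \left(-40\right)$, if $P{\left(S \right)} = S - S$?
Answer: $-4800$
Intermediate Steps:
$P{\left(S \right)} = 0$
$Y{\left(O \right)} = O \left(-7 + O\right)$ ($Y{\left(O \right)} = \left(O - 7\right) \left(O + 0\right) = \left(-7 + O\right) O = O \left(-7 + O\right)$)
$Y{\left(-8 \right)} \left(-40\right) = - 8 \left(-7 - 8\right) \left(-40\right) = \left(-8\right) \left(-15\right) \left(-40\right) = 120 \left(-40\right) = -4800$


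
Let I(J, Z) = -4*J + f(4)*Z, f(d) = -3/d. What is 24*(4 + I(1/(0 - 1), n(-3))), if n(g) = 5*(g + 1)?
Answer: 372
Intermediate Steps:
n(g) = 5 + 5*g (n(g) = 5*(1 + g) = 5 + 5*g)
I(J, Z) = -4*J - 3*Z/4 (I(J, Z) = -4*J + (-3/4)*Z = -4*J + (-3*¼)*Z = -4*J - 3*Z/4)
24*(4 + I(1/(0 - 1), n(-3))) = 24*(4 + (-4/(0 - 1) - 3*(5 + 5*(-3))/4)) = 24*(4 + (-4/(-1) - 3*(5 - 15)/4)) = 24*(4 + (-4*(-1) - ¾*(-10))) = 24*(4 + (4 + 15/2)) = 24*(4 + 23/2) = 24*(31/2) = 372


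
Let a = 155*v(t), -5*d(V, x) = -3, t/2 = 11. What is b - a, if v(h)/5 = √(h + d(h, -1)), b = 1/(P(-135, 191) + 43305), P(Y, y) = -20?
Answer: 1/43285 - 155*√565 ≈ -3684.3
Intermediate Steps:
t = 22 (t = 2*11 = 22)
d(V, x) = ⅗ (d(V, x) = -⅕*(-3) = ⅗)
b = 1/43285 (b = 1/(-20 + 43305) = 1/43285 ≈ 2.3103e-5)
v(h) = 5*√(⅗ + h) (v(h) = 5*√(h + ⅗) = 5*√(⅗ + h))
a = 155*√565 (a = 155*√(15 + 25*22) = 155*√(15 + 550) = 155*√565 ≈ 3684.3)
b - a = 1/43285 - 155*√565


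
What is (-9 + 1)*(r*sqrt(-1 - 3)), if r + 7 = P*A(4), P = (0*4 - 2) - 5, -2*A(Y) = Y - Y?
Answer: 112*I ≈ 112.0*I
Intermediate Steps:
A(Y) = 0 (A(Y) = -(Y - Y)/2 = -1/2*0 = 0)
P = -7 (P = (0 - 2) - 5 = -2 - 5 = -7)
r = -7 (r = -7 - 7*0 = -7 + 0 = -7)
(-9 + 1)*(r*sqrt(-1 - 3)) = (-9 + 1)*(-7*sqrt(-1 - 3)) = -(-56)*sqrt(-4) = -(-56)*2*I = -(-112)*I = 112*I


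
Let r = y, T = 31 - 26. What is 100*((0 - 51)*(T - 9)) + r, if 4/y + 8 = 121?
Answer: 2305204/113 ≈ 20400.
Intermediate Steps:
T = 5
y = 4/113 (y = 4/(-8 + 121) = 4/113 ≈ 0.035398)
r = 4/113 ≈ 0.035398
100*((0 - 51)*(T - 9)) + r = 100*((0 - 51)*(5 - 9)) + 4/113 = 100*(-51*(-4)) + 4/113 = 100*204 + 4/113 = 20400 + 4/113 = 2305204/113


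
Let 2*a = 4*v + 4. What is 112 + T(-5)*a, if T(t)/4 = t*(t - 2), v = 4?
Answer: 1512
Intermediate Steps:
T(t) = 4*t*(-2 + t) (T(t) = 4*(t*(t - 2)) = 4*(t*(-2 + t)) = 4*t*(-2 + t))
a = 10 (a = (4*4 + 4)/2 = (16 + 4)/2 = (½)*20 = 10)
112 + T(-5)*a = 112 + (4*(-5)*(-2 - 5))*10 = 112 + (4*(-5)*(-7))*10 = 112 + 140*10 = 112 + 1400 = 1512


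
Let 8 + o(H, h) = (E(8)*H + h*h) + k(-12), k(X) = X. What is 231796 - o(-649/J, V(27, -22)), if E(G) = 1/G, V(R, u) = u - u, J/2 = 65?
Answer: 241089289/1040 ≈ 2.3182e+5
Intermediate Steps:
J = 130 (J = 2*65 = 130)
V(R, u) = 0
o(H, h) = -20 + h² + H/8 (o(H, h) = -8 + ((H/8 + h*h) - 12) = -8 + ((H/8 + h²) - 12) = -8 + ((h² + H/8) - 12) = -8 + (-12 + h² + H/8) = -20 + h² + H/8)
231796 - o(-649/J, V(27, -22)) = 231796 - (-20 + 0² + (-649/130)/8) = 231796 - (-20 + 0 + (-649*1/130)/8) = 231796 - (-20 + 0 + (⅛)*(-649/130)) = 231796 - (-20 + 0 - 649/1040) = 231796 - 1*(-21449/1040) = 231796 + 21449/1040 = 241089289/1040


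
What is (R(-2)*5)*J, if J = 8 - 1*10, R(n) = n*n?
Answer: -40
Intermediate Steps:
R(n) = n**2
J = -2 (J = 8 - 10 = -2)
(R(-2)*5)*J = ((-2)**2*5)*(-2) = (4*5)*(-2) = 20*(-2) = -40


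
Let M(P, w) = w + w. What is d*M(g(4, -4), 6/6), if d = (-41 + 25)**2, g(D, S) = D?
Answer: 512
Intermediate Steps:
M(P, w) = 2*w
d = 256 (d = (-16)**2 = 256)
d*M(g(4, -4), 6/6) = 256*(2*(6/6)) = 256*(2*(6*(1/6))) = 256*(2*1) = 256*2 = 512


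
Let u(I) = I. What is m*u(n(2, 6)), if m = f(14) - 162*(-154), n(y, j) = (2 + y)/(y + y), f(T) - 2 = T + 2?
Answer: 24966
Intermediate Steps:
f(T) = 4 + T (f(T) = 2 + (T + 2) = 2 + (2 + T) = 4 + T)
n(y, j) = (2 + y)/(2*y) (n(y, j) = (2 + y)/((2*y)) = (2 + y)*(1/(2*y)) = (2 + y)/(2*y))
m = 24966 (m = (4 + 14) - 162*(-154) = 18 + 24948 = 24966)
m*u(n(2, 6)) = 24966*((½)*(2 + 2)/2) = 24966*((½)*(½)*4) = 24966*1 = 24966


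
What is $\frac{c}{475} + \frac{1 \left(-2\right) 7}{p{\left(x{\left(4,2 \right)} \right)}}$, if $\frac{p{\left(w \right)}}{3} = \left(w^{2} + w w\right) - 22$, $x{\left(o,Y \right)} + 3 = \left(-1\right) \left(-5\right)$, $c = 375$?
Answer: $\frac{64}{57} \approx 1.1228$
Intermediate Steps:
$x{\left(o,Y \right)} = 2$ ($x{\left(o,Y \right)} = -3 - -5 = -3 + 5 = 2$)
$p{\left(w \right)} = -66 + 6 w^{2}$ ($p{\left(w \right)} = 3 \left(\left(w^{2} + w w\right) - 22\right) = 3 \left(\left(w^{2} + w^{2}\right) - 22\right) = 3 \left(2 w^{2} - 22\right) = 3 \left(-22 + 2 w^{2}\right) = -66 + 6 w^{2}$)
$\frac{c}{475} + \frac{1 \left(-2\right) 7}{p{\left(x{\left(4,2 \right)} \right)}} = \frac{375}{475} + \frac{1 \left(-2\right) 7}{-66 + 6 \cdot 2^{2}} = 375 \cdot \frac{1}{475} + \frac{\left(-2\right) 7}{-66 + 6 \cdot 4} = \frac{15}{19} - \frac{14}{-66 + 24} = \frac{15}{19} - \frac{14}{-42} = \frac{15}{19} - - \frac{1}{3} = \frac{15}{19} + \frac{1}{3} = \frac{64}{57}$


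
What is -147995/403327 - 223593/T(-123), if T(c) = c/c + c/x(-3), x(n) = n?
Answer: -30062436567/5646578 ≈ -5324.0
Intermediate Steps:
T(c) = 1 - c/3 (T(c) = c/c + c/(-3) = 1 + c*(-⅓) = 1 - c/3)
-147995/403327 - 223593/T(-123) = -147995/403327 - 223593/(1 - ⅓*(-123)) = -147995*1/403327 - 223593/(1 + 41) = -147995/403327 - 223593/42 = -147995/403327 - 223593*1/42 = -147995/403327 - 74531/14 = -30062436567/5646578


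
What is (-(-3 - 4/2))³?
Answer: 125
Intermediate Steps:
(-(-3 - 4/2))³ = (-(-3 - 4*½))³ = (-(-3 - 2))³ = (-1*(-5))³ = 5³ = 125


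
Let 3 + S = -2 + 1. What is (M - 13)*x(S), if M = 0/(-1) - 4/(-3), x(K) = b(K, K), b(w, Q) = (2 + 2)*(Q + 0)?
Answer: 560/3 ≈ 186.67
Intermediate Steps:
S = -4 (S = -3 + (-2 + 1) = -3 - 1 = -4)
b(w, Q) = 4*Q
x(K) = 4*K
M = 4/3 (M = 0*(-1) - 4*(-⅓) = 0 + 4/3 = 4/3 ≈ 1.3333)
(M - 13)*x(S) = (4/3 - 13)*(4*(-4)) = -35/3*(-16) = 560/3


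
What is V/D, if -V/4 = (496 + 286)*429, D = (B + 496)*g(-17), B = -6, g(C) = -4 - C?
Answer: -51612/245 ≈ -210.66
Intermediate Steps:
D = 6370 (D = (-6 + 496)*(-4 - 1*(-17)) = 490*(-4 + 17) = 490*13 = 6370)
V = -1341912 (V = -4*(496 + 286)*429 = -3128*429 = -4*335478 = -1341912)
V/D = -1341912/6370 = -1341912*1/6370 = -51612/245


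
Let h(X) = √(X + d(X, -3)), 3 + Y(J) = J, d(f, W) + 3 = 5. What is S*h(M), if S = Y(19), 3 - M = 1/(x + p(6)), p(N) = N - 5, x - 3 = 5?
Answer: 32*√11/3 ≈ 35.377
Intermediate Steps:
x = 8 (x = 3 + 5 = 8)
d(f, W) = 2 (d(f, W) = -3 + 5 = 2)
Y(J) = -3 + J
p(N) = -5 + N
M = 26/9 (M = 3 - 1/(8 + (-5 + 6)) = 3 - 1/(8 + 1) = 3 - 1/9 = 3 - 1*⅑ = 3 - ⅑ = 26/9 ≈ 2.8889)
S = 16 (S = -3 + 19 = 16)
h(X) = √(2 + X) (h(X) = √(X + 2) = √(2 + X))
S*h(M) = 16*√(2 + 26/9) = 16*√(44/9) = 16*(2*√11/3) = 32*√11/3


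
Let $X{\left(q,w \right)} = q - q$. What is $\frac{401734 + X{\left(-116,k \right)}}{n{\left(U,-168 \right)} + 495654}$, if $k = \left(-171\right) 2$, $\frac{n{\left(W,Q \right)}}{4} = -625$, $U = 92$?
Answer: $\frac{200867}{246577} \approx 0.81462$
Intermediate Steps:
$n{\left(W,Q \right)} = -2500$ ($n{\left(W,Q \right)} = 4 \left(-625\right) = -2500$)
$k = -342$
$X{\left(q,w \right)} = 0$
$\frac{401734 + X{\left(-116,k \right)}}{n{\left(U,-168 \right)} + 495654} = \frac{401734 + 0}{-2500 + 495654} = \frac{401734}{493154} = 401734 \cdot \frac{1}{493154} = \frac{200867}{246577}$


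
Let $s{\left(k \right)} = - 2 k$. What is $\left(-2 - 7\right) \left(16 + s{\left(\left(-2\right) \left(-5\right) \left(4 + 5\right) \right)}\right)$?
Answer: $1476$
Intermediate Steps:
$\left(-2 - 7\right) \left(16 + s{\left(\left(-2\right) \left(-5\right) \left(4 + 5\right) \right)}\right) = \left(-2 - 7\right) \left(16 - 2 \left(-2\right) \left(-5\right) \left(4 + 5\right)\right) = \left(-2 - 7\right) \left(16 - 2 \cdot 10 \cdot 9\right) = - 9 \left(16 - 180\right) = \left(-9\right) \left(-164\right) = 1476$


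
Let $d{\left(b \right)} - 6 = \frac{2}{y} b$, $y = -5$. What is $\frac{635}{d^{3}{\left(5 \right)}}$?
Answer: $\frac{635}{64} \approx 9.9219$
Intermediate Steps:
$d{\left(b \right)} = 6 - \frac{2 b}{5}$ ($d{\left(b \right)} = 6 + \frac{2}{-5} b = 6 + 2 \left(- \frac{1}{5}\right) b = 6 - \frac{2 b}{5}$)
$\frac{635}{d^{3}{\left(5 \right)}} = \frac{635}{\left(6 - 2\right)^{3}} = \frac{635}{4^{3}} = \frac{635}{64}$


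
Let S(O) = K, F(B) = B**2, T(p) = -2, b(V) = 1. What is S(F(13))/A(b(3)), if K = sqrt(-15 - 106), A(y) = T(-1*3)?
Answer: -11*I/2 ≈ -5.5*I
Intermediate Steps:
A(y) = -2
K = 11*I (K = sqrt(-121) = 11*I ≈ 11.0*I)
S(O) = 11*I
S(F(13))/A(b(3)) = (11*I)/(-2) = -11*I/2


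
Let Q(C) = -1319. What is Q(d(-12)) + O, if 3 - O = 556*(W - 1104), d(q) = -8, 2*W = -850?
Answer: 848808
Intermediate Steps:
W = -425 (W = (½)*(-850) = -425)
O = 850127 (O = 3 - 556*(-425 - 1104) = 3 - 556*(-1529) = 3 - 1*(-850124) = 3 + 850124 = 850127)
Q(d(-12)) + O = -1319 + 850127 = 848808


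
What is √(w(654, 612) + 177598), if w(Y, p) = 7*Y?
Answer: 4*√11386 ≈ 426.82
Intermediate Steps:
√(w(654, 612) + 177598) = √(7*654 + 177598) = √(4578 + 177598) = √182176 = 4*√11386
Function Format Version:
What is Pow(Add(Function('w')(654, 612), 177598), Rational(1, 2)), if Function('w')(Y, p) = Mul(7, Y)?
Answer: Mul(4, Pow(11386, Rational(1, 2))) ≈ 426.82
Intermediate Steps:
Pow(Add(Function('w')(654, 612), 177598), Rational(1, 2)) = Pow(Add(Mul(7, 654), 177598), Rational(1, 2)) = Pow(Add(4578, 177598), Rational(1, 2)) = Pow(182176, Rational(1, 2)) = Mul(4, Pow(11386, Rational(1, 2)))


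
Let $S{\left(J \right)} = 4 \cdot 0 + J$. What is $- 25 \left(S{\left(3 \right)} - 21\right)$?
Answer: $450$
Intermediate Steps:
$S{\left(J \right)} = J$ ($S{\left(J \right)} = 0 + J = J$)
$- 25 \left(S{\left(3 \right)} - 21\right) = - 25 \left(3 - 21\right) = \left(-25\right) \left(-18\right) = 450$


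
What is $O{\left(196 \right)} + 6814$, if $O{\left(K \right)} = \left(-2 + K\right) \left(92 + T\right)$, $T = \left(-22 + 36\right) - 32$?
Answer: $21170$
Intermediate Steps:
$T = -18$ ($T = 14 - 32 = -18$)
$O{\left(K \right)} = -148 + 74 K$ ($O{\left(K \right)} = \left(-2 + K\right) \left(92 - 18\right) = \left(-2 + K\right) 74 = -148 + 74 K$)
$O{\left(196 \right)} + 6814 = \left(-148 + 74 \cdot 196\right) + 6814 = \left(-148 + 14504\right) + 6814 = 14356 + 6814 = 21170$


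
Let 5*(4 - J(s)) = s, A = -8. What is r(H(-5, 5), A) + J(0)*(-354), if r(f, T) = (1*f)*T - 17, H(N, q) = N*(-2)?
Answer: -1513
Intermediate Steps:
H(N, q) = -2*N
J(s) = 4 - s/5
r(f, T) = -17 + T*f (r(f, T) = f*T - 17 = T*f - 17 = -17 + T*f)
r(H(-5, 5), A) + J(0)*(-354) = (-17 - (-16)*(-5)) + (4 - ⅕*0)*(-354) = (-17 - 8*10) + (4 + 0)*(-354) = (-17 - 80) + 4*(-354) = -97 - 1416 = -1513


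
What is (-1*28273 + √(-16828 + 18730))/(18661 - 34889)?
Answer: 28273/16228 - √1902/16228 ≈ 1.7395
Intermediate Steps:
(-1*28273 + √(-16828 + 18730))/(18661 - 34889) = (-28273 + √1902)/(-16228) = (-28273 + √1902)*(-1/16228) = 28273/16228 - √1902/16228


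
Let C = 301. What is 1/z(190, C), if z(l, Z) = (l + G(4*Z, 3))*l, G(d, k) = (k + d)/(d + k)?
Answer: 1/36290 ≈ 2.7556e-5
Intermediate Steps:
G(d, k) = 1 (G(d, k) = (d + k)/(d + k) = 1)
z(l, Z) = l*(1 + l) (z(l, Z) = (l + 1)*l = (1 + l)*l = l*(1 + l))
1/z(190, C) = 1/(190*(1 + 190)) = 1/(190*191) = 1/36290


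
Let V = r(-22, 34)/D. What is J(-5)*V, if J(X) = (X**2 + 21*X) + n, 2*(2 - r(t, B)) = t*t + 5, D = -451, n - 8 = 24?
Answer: -11640/451 ≈ -25.809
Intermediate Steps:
n = 32 (n = 8 + 24 = 32)
r(t, B) = -1/2 - t**2/2 (r(t, B) = 2 - (t*t + 5)/2 = 2 - (t**2 + 5)/2 = 2 - (5 + t**2)/2 = 2 + (-5/2 - t**2/2) = -1/2 - t**2/2)
J(X) = 32 + X**2 + 21*X (J(X) = (X**2 + 21*X) + 32 = 32 + X**2 + 21*X)
V = 485/902 (V = (-1/2 - 1/2*(-22)**2)/(-451) = (-1/2 - 1/2*484)*(-1/451) = (-1/2 - 242)*(-1/451) = -485/2*(-1/451) = 485/902 ≈ 0.53769)
J(-5)*V = (32 + (-5)**2 + 21*(-5))*(485/902) = (32 + 25 - 105)*(485/902) = -48*485/902 = -11640/451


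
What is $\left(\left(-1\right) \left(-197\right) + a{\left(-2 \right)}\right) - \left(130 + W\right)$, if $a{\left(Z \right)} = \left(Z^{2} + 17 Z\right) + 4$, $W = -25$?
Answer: $66$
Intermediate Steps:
$a{\left(Z \right)} = 4 + Z^{2} + 17 Z$
$\left(\left(-1\right) \left(-197\right) + a{\left(-2 \right)}\right) - \left(130 + W\right) = \left(\left(-1\right) \left(-197\right) + \left(4 + \left(-2\right)^{2} + 17 \left(-2\right)\right)\right) - 105 = \left(197 + \left(4 + 4 - 34\right)\right) + \left(-130 + 25\right) = \left(197 - 26\right) - 105 = 171 - 105 = 66$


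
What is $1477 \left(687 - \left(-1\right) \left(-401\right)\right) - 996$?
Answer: $421426$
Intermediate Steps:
$1477 \left(687 - \left(-1\right) \left(-401\right)\right) - 996 = 1477 \left(687 - 401\right) - 996 = 1477 \cdot 286 - 996 = 422422 - 996 = 421426$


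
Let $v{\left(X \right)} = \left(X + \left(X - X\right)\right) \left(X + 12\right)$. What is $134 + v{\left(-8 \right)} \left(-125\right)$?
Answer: $4134$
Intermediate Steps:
$v{\left(X \right)} = X \left(12 + X\right)$ ($v{\left(X \right)} = \left(X + 0\right) \left(12 + X\right) = X \left(12 + X\right)$)
$134 + v{\left(-8 \right)} \left(-125\right) = 134 + - 8 \left(12 - 8\right) \left(-125\right) = 134 + \left(-8\right) 4 \left(-125\right) = 134 - -4000 = 134 + 4000 = 4134$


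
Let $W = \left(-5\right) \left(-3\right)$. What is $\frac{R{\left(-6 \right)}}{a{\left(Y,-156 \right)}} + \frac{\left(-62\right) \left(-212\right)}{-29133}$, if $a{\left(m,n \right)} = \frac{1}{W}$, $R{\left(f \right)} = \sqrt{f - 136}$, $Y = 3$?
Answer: $- \frac{13144}{29133} + 15 i \sqrt{142} \approx -0.45117 + 178.75 i$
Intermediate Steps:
$W = 15$
$R{\left(f \right)} = \sqrt{-136 + f}$
$a{\left(m,n \right)} = \frac{1}{15}$
$\frac{R{\left(-6 \right)}}{a{\left(Y,-156 \right)}} + \frac{\left(-62\right) \left(-212\right)}{-29133} = \sqrt{-136 - 6} \frac{1}{\frac{1}{15}} + \frac{\left(-62\right) \left(-212\right)}{-29133} = \sqrt{-142} \cdot 15 + 13144 \left(- \frac{1}{29133}\right) = i \sqrt{142} \cdot 15 - \frac{13144}{29133} = 15 i \sqrt{142} - \frac{13144}{29133} = - \frac{13144}{29133} + 15 i \sqrt{142}$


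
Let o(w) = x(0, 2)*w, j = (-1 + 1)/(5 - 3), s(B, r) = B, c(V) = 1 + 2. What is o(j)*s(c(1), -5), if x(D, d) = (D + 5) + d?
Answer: 0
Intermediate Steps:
c(V) = 3
x(D, d) = 5 + D + d (x(D, d) = (5 + D) + d = 5 + D + d)
j = 0 (j = 0/2 = 0*(½) = 0)
o(w) = 7*w (o(w) = (5 + 0 + 2)*w = 7*w)
o(j)*s(c(1), -5) = (7*0)*3 = 0*3 = 0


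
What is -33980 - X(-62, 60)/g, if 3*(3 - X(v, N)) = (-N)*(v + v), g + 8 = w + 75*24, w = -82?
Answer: -58103323/1710 ≈ -33979.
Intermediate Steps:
g = 1710 (g = -8 + (-82 + 75*24) = -8 + (-82 + 1800) = -8 + 1718 = 1710)
X(v, N) = 3 + 2*N*v/3 (X(v, N) = 3 - (-N)*(v + v)/3 = 3 - (-N)*2*v/3 = 3 - (-2)*N*v/3 = 3 + 2*N*v/3)
-33980 - X(-62, 60)/g = -33980 - (3 + (2/3)*60*(-62))/1710 = -33980 - (3 - 2480)/1710 = -33980 - (-2477)/1710 = -33980 - 1*(-2477/1710) = -33980 + 2477/1710 = -58103323/1710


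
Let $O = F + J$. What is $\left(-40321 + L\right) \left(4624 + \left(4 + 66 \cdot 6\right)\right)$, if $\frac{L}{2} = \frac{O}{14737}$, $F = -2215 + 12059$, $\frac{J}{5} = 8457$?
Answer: $- \frac{2984790146656}{14737} \approx -2.0254 \cdot 10^{8}$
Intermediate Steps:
$J = 42285$ ($J = 5 \cdot 8457 = 42285$)
$F = 9844$
$O = 52129$ ($O = 9844 + 42285 = 52129$)
$L = \frac{104258}{14737}$ ($L = 2 \cdot \frac{52129}{14737} = \frac{104258}{14737} \approx 7.0746$)
$\left(-40321 + L\right) \left(4624 + \left(4 + 66 \cdot 6\right)\right) = \left(-40321 + \frac{104258}{14737}\right) \left(4624 + \left(4 + 66 \cdot 6\right)\right) = - \frac{594106319 \left(4624 + \left(4 + 396\right)\right)}{14737} = - \frac{594106319 \left(4624 + 400\right)}{14737} = \left(- \frac{594106319}{14737}\right) 5024 = - \frac{2984790146656}{14737}$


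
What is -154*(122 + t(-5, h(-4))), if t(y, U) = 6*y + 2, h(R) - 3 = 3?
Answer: -14476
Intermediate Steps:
h(R) = 6 (h(R) = 3 + 3 = 6)
t(y, U) = 2 + 6*y
-154*(122 + t(-5, h(-4))) = -154*(122 + (2 + 6*(-5))) = -154*(122 + (2 - 30)) = -154*(122 - 28) = -154*94 = -14476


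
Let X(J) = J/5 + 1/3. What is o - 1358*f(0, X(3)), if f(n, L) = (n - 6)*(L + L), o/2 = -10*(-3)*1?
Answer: 76348/5 ≈ 15270.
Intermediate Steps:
X(J) = ⅓ + J/5 (X(J) = J*(⅕) + 1*(⅓) = J/5 + ⅓ = ⅓ + J/5)
o = 60 (o = 2*(-10*(-3)*1) = 2*(30*1) = 2*30 = 60)
f(n, L) = 2*L*(-6 + n) (f(n, L) = (-6 + n)*(2*L) = 2*L*(-6 + n))
o - 1358*f(0, X(3)) = 60 - 2716*(⅓ + (⅕)*3)*(-6 + 0) = 60 - 2716*(⅓ + ⅗)*(-6) = 60 - 2716*14*(-6)/15 = 60 - 1358*(-56/5) = 60 + 76048/5 = 76348/5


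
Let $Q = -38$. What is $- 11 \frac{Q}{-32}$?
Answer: $- \frac{209}{16} \approx -13.063$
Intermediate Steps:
$- 11 \frac{Q}{-32} = - 11 \left(- \frac{38}{-32}\right) = - 11 \left(\left(-38\right) \left(- \frac{1}{32}\right)\right) = \left(-11\right) \frac{19}{16} = - \frac{209}{16}$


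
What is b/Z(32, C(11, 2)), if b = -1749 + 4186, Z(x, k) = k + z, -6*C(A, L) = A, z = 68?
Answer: 14622/397 ≈ 36.831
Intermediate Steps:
C(A, L) = -A/6
Z(x, k) = 68 + k (Z(x, k) = k + 68 = 68 + k)
b = 2437
b/Z(32, C(11, 2)) = 2437/(68 - 1/6*11) = 2437/(68 - 11/6) = 2437/(397/6) = 2437*(6/397) = 14622/397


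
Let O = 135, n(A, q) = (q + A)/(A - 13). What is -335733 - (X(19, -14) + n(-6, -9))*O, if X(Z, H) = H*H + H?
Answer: -6847782/19 ≈ -3.6041e+5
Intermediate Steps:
X(Z, H) = H + H² (X(Z, H) = H² + H = H + H²)
n(A, q) = (A + q)/(-13 + A)
-335733 - (X(19, -14) + n(-6, -9))*O = -335733 - (-14*(1 - 14) + (-6 - 9)/(-13 - 6))*135 = -335733 - (-14*(-13) - 15/(-19))*135 = -335733 - (182 - 1/19*(-15))*135 = -335733 - (182 + 15/19)*135 = -335733 - 3473*135/19 = -335733 - 1*468855/19 = -335733 - 468855/19 = -6847782/19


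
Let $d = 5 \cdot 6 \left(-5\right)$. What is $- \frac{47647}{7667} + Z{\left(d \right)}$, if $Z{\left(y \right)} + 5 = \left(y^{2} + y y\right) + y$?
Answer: $\frac{343778968}{7667} \approx 44839.0$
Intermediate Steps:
$d = -150$ ($d = 30 \left(-5\right) = -150$)
$Z{\left(y \right)} = -5 + y + 2 y^{2}$ ($Z{\left(y \right)} = -5 + \left(\left(y^{2} + y y\right) + y\right) = -5 + \left(\left(y^{2} + y^{2}\right) + y\right) = -5 + \left(2 y^{2} + y\right) = -5 + \left(y + 2 y^{2}\right) = -5 + y + 2 y^{2}$)
$- \frac{47647}{7667} + Z{\left(d \right)} = - \frac{47647}{7667} - \left(155 - 45000\right) = \left(-47647\right) \frac{1}{7667} - -44845 = - \frac{47647}{7667} - -44845 = - \frac{47647}{7667} + 44845 = \frac{343778968}{7667}$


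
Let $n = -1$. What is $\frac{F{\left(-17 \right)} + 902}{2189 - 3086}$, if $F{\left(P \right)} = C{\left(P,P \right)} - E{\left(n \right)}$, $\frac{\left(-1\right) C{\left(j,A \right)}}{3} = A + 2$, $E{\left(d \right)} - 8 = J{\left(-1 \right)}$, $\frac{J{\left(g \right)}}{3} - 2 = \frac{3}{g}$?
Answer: $- \frac{314}{299} \approx -1.0502$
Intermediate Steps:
$J{\left(g \right)} = 6 + \frac{9}{g}$ ($J{\left(g \right)} = 6 + 3 \frac{3}{g} = 6 + \frac{9}{g}$)
$E{\left(d \right)} = 5$ ($E{\left(d \right)} = 8 + \left(6 + \frac{9}{-1}\right) = 8 + \left(6 + 9 \left(-1\right)\right) = 8 + \left(6 - 9\right) = 8 - 3 = 5$)
$C{\left(j,A \right)} = -6 - 3 A$ ($C{\left(j,A \right)} = - 3 \left(A + 2\right) = - 3 \left(2 + A\right) = -6 - 3 A$)
$F{\left(P \right)} = -11 - 3 P$ ($F{\left(P \right)} = \left(-6 - 3 P\right) - 5 = -11 - 3 P$)
$\frac{F{\left(-17 \right)} + 902}{2189 - 3086} = \frac{\left(-11 - -51\right) + 902}{2189 - 3086} = \frac{\left(-11 + 51\right) + 902}{-897} = \left(40 + 902\right) \left(- \frac{1}{897}\right) = 942 \left(- \frac{1}{897}\right) = - \frac{314}{299}$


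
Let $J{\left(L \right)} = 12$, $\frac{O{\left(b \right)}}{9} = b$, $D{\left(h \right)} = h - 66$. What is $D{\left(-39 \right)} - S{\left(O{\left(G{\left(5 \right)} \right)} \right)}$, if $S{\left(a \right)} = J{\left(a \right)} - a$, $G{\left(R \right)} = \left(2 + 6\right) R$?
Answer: $243$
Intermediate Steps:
$D{\left(h \right)} = -66 + h$ ($D{\left(h \right)} = h - 66 = -66 + h$)
$G{\left(R \right)} = 8 R$
$O{\left(b \right)} = 9 b$
$S{\left(a \right)} = 12 - a$
$D{\left(-39 \right)} - S{\left(O{\left(G{\left(5 \right)} \right)} \right)} = \left(-66 - 39\right) - \left(12 - 9 \cdot 8 \cdot 5\right) = -105 - \left(12 - 9 \cdot 40\right) = -105 - \left(12 - 360\right) = -105 - -348 = -105 + 348 = 243$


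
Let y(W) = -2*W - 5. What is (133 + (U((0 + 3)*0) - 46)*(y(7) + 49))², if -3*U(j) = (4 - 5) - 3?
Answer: 1456849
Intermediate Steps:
y(W) = -5 - 2*W
U(j) = 4/3 (U(j) = -((4 - 5) - 3)/3 = -(-1 - 3)/3 = -⅓*(-4) = 4/3)
(133 + (U((0 + 3)*0) - 46)*(y(7) + 49))² = (133 + (4/3 - 46)*((-5 - 2*7) + 49))² = (133 - 134*((-5 - 14) + 49)/3)² = (133 - 134*(-19 + 49)/3)² = (133 - 134/3*30)² = (133 - 1340)² = (-1207)² = 1456849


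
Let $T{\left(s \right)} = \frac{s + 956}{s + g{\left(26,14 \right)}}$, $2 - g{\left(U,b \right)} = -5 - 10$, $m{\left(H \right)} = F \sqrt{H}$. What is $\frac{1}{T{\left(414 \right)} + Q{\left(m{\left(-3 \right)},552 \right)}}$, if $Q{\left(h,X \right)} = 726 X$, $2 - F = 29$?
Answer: $\frac{431}{172725482} \approx 2.4953 \cdot 10^{-6}$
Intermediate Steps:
$F = -27$ ($F = 2 - 29 = -27$)
$m{\left(H \right)} = - 27 \sqrt{H}$
$g{\left(U,b \right)} = 17$ ($g{\left(U,b \right)} = 2 - \left(-5 - 10\right) = 2 - -15 = 2 + 15 = 17$)
$T{\left(s \right)} = \frac{956 + s}{17 + s}$ ($T{\left(s \right)} = \frac{s + 956}{s + 17} = \frac{956 + s}{17 + s}$)
$\frac{1}{T{\left(414 \right)} + Q{\left(m{\left(-3 \right)},552 \right)}} = \frac{1}{\frac{956 + 414}{17 + 414} + 726 \cdot 552} = \frac{1}{\frac{1}{431} \cdot 1370 + 400752} = \frac{1}{\frac{1370}{431} + 400752} = \frac{1}{\frac{172725482}{431}} = \frac{431}{172725482}$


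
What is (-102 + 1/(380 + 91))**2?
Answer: 2307937681/221841 ≈ 10404.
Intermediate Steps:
(-102 + 1/(380 + 91))**2 = (-102 + 1/471)**2 = (-48041/471)**2 = 2307937681/221841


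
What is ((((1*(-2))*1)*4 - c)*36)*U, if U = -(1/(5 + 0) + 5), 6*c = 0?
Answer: 7488/5 ≈ 1497.6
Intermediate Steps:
c = 0 (c = (1/6)*0 = 0)
U = -26/5 (U = -(1/5 + 5) = -1*26/5 = -26/5 ≈ -5.2000)
((((1*(-2))*1)*4 - c)*36)*U = ((((1*(-2))*1)*4 - 1*0)*36)*(-26/5) = ((-2*1*4 + 0)*36)*(-26/5) = ((-2*4 + 0)*36)*(-26/5) = ((-8 + 0)*36)*(-26/5) = -8*36*(-26/5) = -288*(-26/5) = 7488/5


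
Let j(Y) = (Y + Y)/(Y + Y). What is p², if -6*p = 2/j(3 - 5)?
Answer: ⅑ ≈ 0.11111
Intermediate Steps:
j(Y) = 1 (j(Y) = (2*Y)/((2*Y)) = (2*Y)*(1/(2*Y)) = 1)
p = -⅓ (p = -1/(3*1) = -1/3 = -⅙*2 = -⅓ ≈ -0.33333)
p² = (-⅓)² = ⅑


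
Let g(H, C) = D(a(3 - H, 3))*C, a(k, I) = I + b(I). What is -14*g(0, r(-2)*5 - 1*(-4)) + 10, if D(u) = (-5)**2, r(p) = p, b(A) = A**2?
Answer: 2110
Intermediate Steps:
a(k, I) = I + I**2
D(u) = 25
g(H, C) = 25*C
-14*g(0, r(-2)*5 - 1*(-4)) + 10 = -350*(-2*5 - 1*(-4)) + 10 = -350*(-10 + 4) + 10 = -350*(-6) + 10 = -14*(-150) + 10 = 2100 + 10 = 2110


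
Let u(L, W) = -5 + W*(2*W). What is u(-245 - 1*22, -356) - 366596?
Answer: -113129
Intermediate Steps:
u(L, W) = -5 + 2*W²
u(-245 - 1*22, -356) - 366596 = (-5 + 2*(-356)²) - 366596 = (-5 + 2*126736) - 366596 = (-5 + 253472) - 366596 = 253467 - 366596 = -113129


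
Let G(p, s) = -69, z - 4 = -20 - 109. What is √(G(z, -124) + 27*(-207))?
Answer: I*√5658 ≈ 75.22*I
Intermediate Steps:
z = -125 (z = 4 + (-20 - 109) = 4 - 129 = -125)
√(G(z, -124) + 27*(-207)) = √(-69 + 27*(-207)) = √(-69 - 5589) = √(-5658) = I*√5658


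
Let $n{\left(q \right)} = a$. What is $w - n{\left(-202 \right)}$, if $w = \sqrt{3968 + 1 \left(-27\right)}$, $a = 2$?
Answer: $-2 + \sqrt{3941} \approx 60.777$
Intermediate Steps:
$n{\left(q \right)} = 2$
$w = \sqrt{3941}$ ($w = \sqrt{3968 - 27} = \sqrt{3941} \approx 62.777$)
$w - n{\left(-202 \right)} = \sqrt{3941} - 2 = -2 + \sqrt{3941}$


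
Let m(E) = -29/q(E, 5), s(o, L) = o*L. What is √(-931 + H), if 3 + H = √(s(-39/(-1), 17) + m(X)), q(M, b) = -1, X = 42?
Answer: √(-934 + 2*√173) ≈ 30.128*I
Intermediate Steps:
s(o, L) = L*o
m(E) = 29 (m(E) = -29/(-1) = -29*(-1) = 29)
H = -3 + 2*√173 (H = -3 + √(17*(-39/(-1)) + 29) = -3 + √(17*(-39*(-1)) + 29) = -3 + √(17*39 + 29) = -3 + √(663 + 29) = -3 + √692 = -3 + 2*√173 ≈ 23.306)
√(-931 + H) = √(-931 + (-3 + 2*√173)) = √(-934 + 2*√173)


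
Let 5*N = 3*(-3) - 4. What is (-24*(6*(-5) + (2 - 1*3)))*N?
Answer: -9672/5 ≈ -1934.4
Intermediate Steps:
N = -13/5 (N = (3*(-3) - 4)/5 = (-9 - 4)/5 = (⅕)*(-13) = -13/5 ≈ -2.6000)
(-24*(6*(-5) + (2 - 1*3)))*N = -24*(6*(-5) + (2 - 1*3))*(-13/5) = -24*(-30 + (2 - 3))*(-13/5) = -24*(-30 - 1)*(-13/5) = -24*(-31)*(-13/5) = 744*(-13/5) = -9672/5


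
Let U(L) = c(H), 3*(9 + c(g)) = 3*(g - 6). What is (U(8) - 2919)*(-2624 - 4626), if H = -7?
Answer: 21322250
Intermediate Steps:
c(g) = -15 + g (c(g) = -9 + (3*(g - 6))/3 = -9 + (3*(-6 + g))/3 = -9 + (-18 + 3*g)/3 = -9 + (-6 + g) = -15 + g)
U(L) = -22 (U(L) = -15 - 7 = -22)
(U(8) - 2919)*(-2624 - 4626) = (-22 - 2919)*(-2624 - 4626) = -2941*(-7250) = 21322250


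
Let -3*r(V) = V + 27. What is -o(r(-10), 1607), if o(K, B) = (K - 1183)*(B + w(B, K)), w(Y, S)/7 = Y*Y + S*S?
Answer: 580226616518/27 ≈ 2.1490e+10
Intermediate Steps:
r(V) = -9 - V/3 (r(V) = -(V + 27)/3 = -(27 + V)/3 = -9 - V/3)
w(Y, S) = 7*S**2 + 7*Y**2 (w(Y, S) = 7*(Y*Y + S*S) = 7*(Y**2 + S**2) = 7*(S**2 + Y**2) = 7*S**2 + 7*Y**2)
o(K, B) = (-1183 + K)*(B + 7*B**2 + 7*K**2) (o(K, B) = (K - 1183)*(B + (7*K**2 + 7*B**2)) = (-1183 + K)*(B + (7*B**2 + 7*K**2)) = (-1183 + K)*(B + 7*B**2 + 7*K**2))
-o(r(-10), 1607) = -(-8281*1607**2 - 8281*(-9 - 1/3*(-10))**2 - 1183*1607 + 1607*(-9 - 1/3*(-10)) + 7*(-9 - 1/3*(-10))*(1607**2 + (-9 - 1/3*(-10))**2)) = -(-8281*2582449 - 8281*(-9 + 10/3)**2 - 1901081 + 1607*(-9 + 10/3) + 7*(-9 + 10/3)*(2582449 + (-9 + 10/3)**2)) = -(-21385260169 - 8281*(-17/3)**2 - 1901081 + 1607*(-17/3) + 7*(-17/3)*(2582449 + (-17/3)**2)) = -(-21385260169 - 8281*289/9 - 1901081 - 27319/3 + 7*(-17/3)*(2582449 + 289/9)) = -(-21385260169 - 2393209/9 - 1901081 - 27319/3 + 7*(-17/3)*(23242330/9)) = -(-21385260169 - 2393209/9 - 1901081 - 27319/3 - 2765837270/27) = -1*(-580226616518/27) = 580226616518/27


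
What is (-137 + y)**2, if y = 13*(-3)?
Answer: 30976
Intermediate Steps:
y = -39
(-137 + y)**2 = (-137 - 39)**2 = (-176)**2 = 30976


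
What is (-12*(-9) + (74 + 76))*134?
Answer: 34572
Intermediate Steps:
(-12*(-9) + (74 + 76))*134 = (108 + 150)*134 = 258*134 = 34572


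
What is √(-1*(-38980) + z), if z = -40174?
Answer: I*√1194 ≈ 34.554*I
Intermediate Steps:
√(-1*(-38980) + z) = √(-1*(-38980) - 40174) = √(38980 - 40174) = √(-1194) = I*√1194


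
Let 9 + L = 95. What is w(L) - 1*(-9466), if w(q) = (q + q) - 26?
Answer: 9612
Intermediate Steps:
L = 86 (L = -9 + 95 = 86)
w(q) = -26 + 2*q (w(q) = 2*q - 26 = -26 + 2*q)
w(L) - 1*(-9466) = (-26 + 2*86) - 1*(-9466) = (-26 + 172) + 9466 = 146 + 9466 = 9612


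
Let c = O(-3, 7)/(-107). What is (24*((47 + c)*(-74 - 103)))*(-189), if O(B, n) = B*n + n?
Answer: 4048883496/107 ≈ 3.7840e+7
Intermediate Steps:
O(B, n) = n + B*n
c = 14/107 (c = (7*(1 - 3))/(-107) = (7*(-2))*(-1/107) = -14*(-1/107) = 14/107 ≈ 0.13084)
(24*((47 + c)*(-74 - 103)))*(-189) = (24*((47 + 14/107)*(-74 - 103)))*(-189) = (24*((5043/107)*(-177)))*(-189) = (24*(-892611/107))*(-189) = -21422664/107*(-189) = 4048883496/107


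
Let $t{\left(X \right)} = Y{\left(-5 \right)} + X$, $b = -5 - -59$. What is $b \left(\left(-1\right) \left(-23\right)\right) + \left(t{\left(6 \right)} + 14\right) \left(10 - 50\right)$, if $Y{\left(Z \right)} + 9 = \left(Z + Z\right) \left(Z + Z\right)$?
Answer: $-3198$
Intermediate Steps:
$Y{\left(Z \right)} = -9 + 4 Z^{2}$ ($Y{\left(Z \right)} = -9 + \left(Z + Z\right) \left(Z + Z\right) = -9 + 2 Z 2 Z = -9 + 4 Z^{2}$)
$b = 54$ ($b = -5 + 59 = 54$)
$t{\left(X \right)} = 91 + X$ ($t{\left(X \right)} = \left(-9 + 4 \left(-5\right)^{2}\right) + X = \left(-9 + 4 \cdot 25\right) + X = \left(-9 + 100\right) + X = 91 + X$)
$b \left(\left(-1\right) \left(-23\right)\right) + \left(t{\left(6 \right)} + 14\right) \left(10 - 50\right) = 54 \left(\left(-1\right) \left(-23\right)\right) + \left(\left(91 + 6\right) + 14\right) \left(10 - 50\right) = 54 \cdot 23 + \left(97 + 14\right) \left(-40\right) = 1242 + 111 \left(-40\right) = 1242 - 4440 = -3198$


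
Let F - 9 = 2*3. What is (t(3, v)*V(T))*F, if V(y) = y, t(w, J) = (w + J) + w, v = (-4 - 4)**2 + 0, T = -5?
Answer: -5250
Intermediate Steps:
F = 15 (F = 9 + 2*3 = 9 + 6 = 15)
v = 64 (v = (-8)**2 + 0 = 64 + 0 = 64)
t(w, J) = J + 2*w (t(w, J) = (J + w) + w = J + 2*w)
(t(3, v)*V(T))*F = ((64 + 2*3)*(-5))*15 = ((64 + 6)*(-5))*15 = (70*(-5))*15 = -350*15 = -5250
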